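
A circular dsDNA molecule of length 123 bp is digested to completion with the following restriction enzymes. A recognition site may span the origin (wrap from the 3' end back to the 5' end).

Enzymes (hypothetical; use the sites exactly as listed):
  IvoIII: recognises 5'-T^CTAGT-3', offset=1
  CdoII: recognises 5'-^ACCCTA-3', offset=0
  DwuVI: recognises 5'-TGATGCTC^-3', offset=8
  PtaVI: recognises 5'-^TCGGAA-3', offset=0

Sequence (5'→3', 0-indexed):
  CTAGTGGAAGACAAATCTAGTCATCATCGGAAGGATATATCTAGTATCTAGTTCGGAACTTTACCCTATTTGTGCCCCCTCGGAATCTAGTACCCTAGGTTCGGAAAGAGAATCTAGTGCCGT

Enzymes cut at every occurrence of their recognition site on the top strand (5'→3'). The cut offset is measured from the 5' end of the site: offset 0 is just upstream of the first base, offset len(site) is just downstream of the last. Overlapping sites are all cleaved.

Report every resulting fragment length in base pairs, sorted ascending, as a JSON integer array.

[5,5,7,7,9,10,10,10,13,14,16,17]

Per-enzyme occurrences:
  IvoIII (TCTAGT, off=1): starts [15, 39, 46, 85, 112, 122] → cuts [0, 16, 40, 47, 86, 113]
  CdoII (ACCCTA, off=0): starts [62, 91] → cuts [62, 91]
  DwuVI (TGATGCTC, off=8): no sites
  PtaVI (TCGGAA, off=0): starts [26, 52, 79, 100] → cuts [26, 52, 79, 100]

All cut coordinates (distinct, sorted): [0, 16, 26, 40, 47, 52, 62, 79, 86, 91, 100, 113]

Fragments:
  0→16: 16 bp
  16→26: 10 bp
  26→40: 14 bp
  40→47: 7 bp
  47→52: 5 bp
  52→62: 10 bp
  62→79: 17 bp
  79→86: 7 bp
  86→91: 5 bp
  91→100: 9 bp
  100→113: 13 bp
  113→0 (wrap): 123-113+0 = 10 bp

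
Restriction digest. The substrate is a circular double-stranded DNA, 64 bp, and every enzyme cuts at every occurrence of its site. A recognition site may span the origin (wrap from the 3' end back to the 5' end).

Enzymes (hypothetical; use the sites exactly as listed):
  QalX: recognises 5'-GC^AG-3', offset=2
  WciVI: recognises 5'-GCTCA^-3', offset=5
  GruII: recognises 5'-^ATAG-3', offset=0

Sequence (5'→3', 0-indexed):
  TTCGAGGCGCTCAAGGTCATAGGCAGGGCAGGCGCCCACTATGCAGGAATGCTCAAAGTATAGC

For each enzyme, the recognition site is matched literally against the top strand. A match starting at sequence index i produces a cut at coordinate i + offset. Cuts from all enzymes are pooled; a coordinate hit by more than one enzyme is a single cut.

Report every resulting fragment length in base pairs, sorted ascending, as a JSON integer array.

[4,5,5,6,11,15,18]

Site scan:
  QalX GCAG/2: at [22, 27, 42] ⇒ [24, 29, 44]
  WciVI GCTCA/5: at [8, 50] ⇒ [13, 55]
  GruII ATAG/0: at [18, 59] ⇒ [18, 59]

All cut coordinates (distinct, sorted): [13, 18, 24, 29, 44, 55, 59]

Fragment lengths:
  13→18: 5 bp
  18→24: 6 bp
  24→29: 5 bp
  29→44: 15 bp
  44→55: 11 bp
  55→59: 4 bp
  59→13 (wrap): 64-59+13 = 18 bp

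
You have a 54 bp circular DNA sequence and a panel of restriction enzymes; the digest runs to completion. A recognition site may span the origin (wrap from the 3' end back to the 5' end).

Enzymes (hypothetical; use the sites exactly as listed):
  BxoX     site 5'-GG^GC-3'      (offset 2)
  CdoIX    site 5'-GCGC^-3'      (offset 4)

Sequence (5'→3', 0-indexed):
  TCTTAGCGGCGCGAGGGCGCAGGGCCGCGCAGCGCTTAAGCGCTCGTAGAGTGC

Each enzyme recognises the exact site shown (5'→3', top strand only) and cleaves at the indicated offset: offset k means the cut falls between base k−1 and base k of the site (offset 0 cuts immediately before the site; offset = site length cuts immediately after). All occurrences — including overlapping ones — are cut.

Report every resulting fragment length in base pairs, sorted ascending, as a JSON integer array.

[3,4,4,5,7,8,23]

Per-enzyme occurrences:
  BxoX GGGC/2: at [14, 21] ⇒ [16, 23]
  CdoIX GCGC/4: at [8, 16, 26, 31, 39] ⇒ [12, 20, 30, 35, 43]

All cut coordinates (distinct, sorted): [12, 16, 20, 23, 30, 35, 43]

Fragment lengths:
  12→16: 4 bp
  16→20: 4 bp
  20→23: 3 bp
  23→30: 7 bp
  30→35: 5 bp
  35→43: 8 bp
  43→12 (wrap): 54-43+12 = 23 bp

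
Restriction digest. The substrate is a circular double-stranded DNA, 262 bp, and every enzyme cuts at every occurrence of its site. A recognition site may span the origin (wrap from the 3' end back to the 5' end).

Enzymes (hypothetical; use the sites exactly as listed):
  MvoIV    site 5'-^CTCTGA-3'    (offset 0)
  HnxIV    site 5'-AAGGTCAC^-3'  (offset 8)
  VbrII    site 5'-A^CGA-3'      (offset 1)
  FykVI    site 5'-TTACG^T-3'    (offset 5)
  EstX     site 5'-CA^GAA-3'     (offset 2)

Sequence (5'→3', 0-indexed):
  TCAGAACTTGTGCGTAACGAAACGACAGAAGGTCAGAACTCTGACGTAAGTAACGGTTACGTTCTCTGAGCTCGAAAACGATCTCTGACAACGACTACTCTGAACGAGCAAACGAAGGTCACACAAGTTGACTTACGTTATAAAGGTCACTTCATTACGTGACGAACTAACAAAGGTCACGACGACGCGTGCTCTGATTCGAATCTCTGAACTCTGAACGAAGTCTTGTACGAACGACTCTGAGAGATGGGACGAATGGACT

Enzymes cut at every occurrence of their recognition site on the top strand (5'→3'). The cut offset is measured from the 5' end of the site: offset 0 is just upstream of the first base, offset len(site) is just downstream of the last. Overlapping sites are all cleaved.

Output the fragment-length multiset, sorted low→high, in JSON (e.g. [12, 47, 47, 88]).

Per-enzyme occurrences:
  MvoIV (CTCTGA, off=0): starts [38, 63, 82, 97, 191, 204, 211, 237] → cuts [38, 63, 82, 97, 191, 204, 211, 237]
  HnxIV (AAGGTCAC, off=8): starts [114, 142, 172] → cuts [122, 150, 180]
  VbrII (ACGA, off=1): starts [16, 21, 77, 90, 103, 111, 161, 178, 181, 217, 229, 233, 251] → cuts [17, 22, 78, 91, 104, 112, 162, 179, 182, 218, 230, 234, 252]
  FykVI (TTACGT, off=5): starts [56, 132, 154] → cuts [61, 137, 159]
  EstX (CAGAA, off=2): starts [1, 25, 33] → cuts [3, 27, 35]

All cut coordinates (distinct, sorted): [3, 17, 22, 27, 35, 38, 61, 63, 78, 82, 91, 97, 104, 112, 122, 137, 150, 159, 162, 179, 180, 182, 191, 204, 211, 218, 230, 234, 237, 252]

Fragments:
  3→17: 14 bp
  17→22: 5 bp
  22→27: 5 bp
  27→35: 8 bp
  35→38: 3 bp
  38→61: 23 bp
  61→63: 2 bp
  63→78: 15 bp
  78→82: 4 bp
  82→91: 9 bp
  91→97: 6 bp
  97→104: 7 bp
  104→112: 8 bp
  112→122: 10 bp
  122→137: 15 bp
  137→150: 13 bp
  150→159: 9 bp
  159→162: 3 bp
  162→179: 17 bp
  179→180: 1 bp
  180→182: 2 bp
  182→191: 9 bp
  191→204: 13 bp
  204→211: 7 bp
  211→218: 7 bp
  218→230: 12 bp
  230→234: 4 bp
  234→237: 3 bp
  237→252: 15 bp
  252→3 (wrap): 262-252+3 = 13 bp

[1,2,2,3,3,3,4,4,5,5,6,7,7,7,8,8,9,9,9,10,12,13,13,13,14,15,15,15,17,23]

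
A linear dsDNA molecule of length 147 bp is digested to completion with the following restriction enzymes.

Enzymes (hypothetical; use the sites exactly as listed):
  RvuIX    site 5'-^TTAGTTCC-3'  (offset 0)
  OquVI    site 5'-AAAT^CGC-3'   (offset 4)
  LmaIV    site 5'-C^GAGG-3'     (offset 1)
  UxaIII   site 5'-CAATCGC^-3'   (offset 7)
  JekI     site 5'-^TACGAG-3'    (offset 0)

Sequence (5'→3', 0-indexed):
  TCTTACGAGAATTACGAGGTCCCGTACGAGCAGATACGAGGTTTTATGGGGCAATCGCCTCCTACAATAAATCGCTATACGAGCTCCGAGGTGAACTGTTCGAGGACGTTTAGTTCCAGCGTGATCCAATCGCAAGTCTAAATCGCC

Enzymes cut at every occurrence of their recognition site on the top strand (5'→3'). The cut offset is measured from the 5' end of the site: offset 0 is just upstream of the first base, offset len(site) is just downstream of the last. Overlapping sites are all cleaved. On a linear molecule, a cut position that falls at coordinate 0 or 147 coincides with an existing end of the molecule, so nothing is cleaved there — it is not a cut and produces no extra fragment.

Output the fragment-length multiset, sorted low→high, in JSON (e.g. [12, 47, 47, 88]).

[3,3,3,4,5,8,9,9,10,10,10,14,14,21,24]

Per-enzyme occurrences:
  RvuIX TTAGTTCC/0: at [109] ⇒ [109]
  OquVI AAATCGC/4: at [68, 139] ⇒ [72, 143]
  LmaIV CGAGG/1: at [14, 36, 86, 100] ⇒ [15, 37, 87, 101]
  UxaIII CAATCGC/7: at [51, 126] ⇒ [58, 133]
  JekI TACGAG/0: at [3, 12, 24, 34, 77] ⇒ [3, 12, 24, 34, 77]

All cut coordinates (distinct, sorted): [3, 12, 15, 24, 34, 37, 58, 72, 77, 87, 101, 109, 133, 143]

Fragments:
  [0,3): 3 bp
  [3,12): 9 bp
  [12,15): 3 bp
  [15,24): 9 bp
  [24,34): 10 bp
  [34,37): 3 bp
  [37,58): 21 bp
  [58,72): 14 bp
  [72,77): 5 bp
  [77,87): 10 bp
  [87,101): 14 bp
  [101,109): 8 bp
  [109,133): 24 bp
  [133,143): 10 bp
  [143,147): 4 bp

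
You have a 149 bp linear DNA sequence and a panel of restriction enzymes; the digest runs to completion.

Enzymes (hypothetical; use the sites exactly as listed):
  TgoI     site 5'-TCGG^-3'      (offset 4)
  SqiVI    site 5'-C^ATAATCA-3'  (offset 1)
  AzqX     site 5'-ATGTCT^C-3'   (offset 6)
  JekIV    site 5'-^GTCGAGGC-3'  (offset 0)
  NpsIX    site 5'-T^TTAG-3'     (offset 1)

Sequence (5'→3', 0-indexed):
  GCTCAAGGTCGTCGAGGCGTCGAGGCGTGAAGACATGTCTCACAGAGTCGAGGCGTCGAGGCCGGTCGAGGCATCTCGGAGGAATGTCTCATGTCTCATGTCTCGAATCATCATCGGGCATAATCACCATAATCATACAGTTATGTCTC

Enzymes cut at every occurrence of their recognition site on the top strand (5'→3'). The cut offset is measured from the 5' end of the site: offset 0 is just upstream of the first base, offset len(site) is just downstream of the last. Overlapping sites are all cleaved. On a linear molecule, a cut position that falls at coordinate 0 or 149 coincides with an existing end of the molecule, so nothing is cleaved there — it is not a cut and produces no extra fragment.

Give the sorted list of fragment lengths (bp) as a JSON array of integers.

[1,2,6,7,7,8,8,9,10,10,10,14,15,20,22]

Scan for sites:
  TgoI (TCGG, off=4): starts [75, 113] → cuts [79, 117]
  SqiVI (CATAATCA, off=1): starts [118, 127] → cuts [119, 128]
  AzqX (ATGTCTC, off=6): starts [34, 83, 90, 97, 142] → cuts [40, 89, 96, 103, 148]
  JekIV (GTCGAGGC, off=0): starts [10, 18, 46, 54, 64] → cuts [10, 18, 46, 54, 64]
  NpsIX (TTTAG, off=1): no sites

All cut coordinates (distinct, sorted): [10, 18, 40, 46, 54, 64, 79, 89, 96, 103, 117, 119, 128, 148]

Fragment lengths:
  [0,10): 10 bp
  [10,18): 8 bp
  [18,40): 22 bp
  [40,46): 6 bp
  [46,54): 8 bp
  [54,64): 10 bp
  [64,79): 15 bp
  [79,89): 10 bp
  [89,96): 7 bp
  [96,103): 7 bp
  [103,117): 14 bp
  [117,119): 2 bp
  [119,128): 9 bp
  [128,148): 20 bp
  [148,149): 1 bp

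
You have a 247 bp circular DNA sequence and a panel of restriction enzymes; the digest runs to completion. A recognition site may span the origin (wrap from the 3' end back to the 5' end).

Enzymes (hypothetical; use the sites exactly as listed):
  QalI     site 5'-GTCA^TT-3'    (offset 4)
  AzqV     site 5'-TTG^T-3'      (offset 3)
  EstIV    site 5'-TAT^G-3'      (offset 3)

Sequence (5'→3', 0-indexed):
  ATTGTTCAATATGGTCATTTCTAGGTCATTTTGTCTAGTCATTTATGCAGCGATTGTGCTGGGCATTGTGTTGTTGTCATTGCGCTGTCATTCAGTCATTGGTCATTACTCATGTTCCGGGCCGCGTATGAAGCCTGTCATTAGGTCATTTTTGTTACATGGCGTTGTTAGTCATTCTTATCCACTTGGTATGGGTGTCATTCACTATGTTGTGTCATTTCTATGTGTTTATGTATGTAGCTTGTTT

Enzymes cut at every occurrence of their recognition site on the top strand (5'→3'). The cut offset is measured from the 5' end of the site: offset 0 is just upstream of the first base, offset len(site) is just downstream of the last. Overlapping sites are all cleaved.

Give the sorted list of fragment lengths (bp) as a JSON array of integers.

Per-enzyme occurrences:
  QalI (GTCATT, off=4): starts [13, 24, 37, 75, 86, 94, 101, 136, 144, 170, 196, 213] → cuts [17, 28, 41, 79, 90, 98, 105, 140, 148, 174, 200, 217]
  AzqV (TTGT, off=3): starts [1, 30, 53, 65, 70, 73, 151, 164, 209, 241] → cuts [4, 33, 56, 68, 73, 76, 154, 167, 212, 244]
  EstIV (TATG, off=3): starts [9, 43, 126, 189, 205, 221, 229, 233] → cuts [12, 46, 129, 192, 208, 224, 232, 236]

All cut coordinates (distinct, sorted): [4, 12, 17, 28, 33, 41, 46, 56, 68, 73, 76, 79, 90, 98, 105, 129, 140, 148, 154, 167, 174, 192, 200, 208, 212, 217, 224, 232, 236, 244]

Fragments:
  4→12: 8 bp
  12→17: 5 bp
  17→28: 11 bp
  28→33: 5 bp
  33→41: 8 bp
  41→46: 5 bp
  46→56: 10 bp
  56→68: 12 bp
  68→73: 5 bp
  73→76: 3 bp
  76→79: 3 bp
  79→90: 11 bp
  90→98: 8 bp
  98→105: 7 bp
  105→129: 24 bp
  129→140: 11 bp
  140→148: 8 bp
  148→154: 6 bp
  154→167: 13 bp
  167→174: 7 bp
  174→192: 18 bp
  192→200: 8 bp
  200→208: 8 bp
  208→212: 4 bp
  212→217: 5 bp
  217→224: 7 bp
  224→232: 8 bp
  232→236: 4 bp
  236→244: 8 bp
  244→4 (wrap): 247-244+4 = 7 bp

[3,3,4,4,5,5,5,5,5,6,7,7,7,7,8,8,8,8,8,8,8,8,10,11,11,11,12,13,18,24]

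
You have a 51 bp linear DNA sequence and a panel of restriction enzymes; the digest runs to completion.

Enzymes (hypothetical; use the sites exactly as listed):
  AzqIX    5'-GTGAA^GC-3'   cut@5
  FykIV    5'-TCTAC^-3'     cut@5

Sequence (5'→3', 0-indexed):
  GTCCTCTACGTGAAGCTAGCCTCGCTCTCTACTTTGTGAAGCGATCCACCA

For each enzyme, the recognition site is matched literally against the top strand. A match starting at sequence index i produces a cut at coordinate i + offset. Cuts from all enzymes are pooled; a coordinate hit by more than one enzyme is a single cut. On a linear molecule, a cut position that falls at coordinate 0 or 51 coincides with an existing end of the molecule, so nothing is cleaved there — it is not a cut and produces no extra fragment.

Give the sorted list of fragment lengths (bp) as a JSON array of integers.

[5,8,9,11,18]

Site scan:
  AzqIX (GTGAAGC, off=5): starts [9, 35] → cuts [14, 40]
  FykIV (TCTAC, off=5): starts [4, 27] → cuts [9, 32]

Pooled cuts: [9, 14, 32, 40]

Fragment lengths:
  [0,9): 9 bp
  [9,14): 5 bp
  [14,32): 18 bp
  [32,40): 8 bp
  [40,51): 11 bp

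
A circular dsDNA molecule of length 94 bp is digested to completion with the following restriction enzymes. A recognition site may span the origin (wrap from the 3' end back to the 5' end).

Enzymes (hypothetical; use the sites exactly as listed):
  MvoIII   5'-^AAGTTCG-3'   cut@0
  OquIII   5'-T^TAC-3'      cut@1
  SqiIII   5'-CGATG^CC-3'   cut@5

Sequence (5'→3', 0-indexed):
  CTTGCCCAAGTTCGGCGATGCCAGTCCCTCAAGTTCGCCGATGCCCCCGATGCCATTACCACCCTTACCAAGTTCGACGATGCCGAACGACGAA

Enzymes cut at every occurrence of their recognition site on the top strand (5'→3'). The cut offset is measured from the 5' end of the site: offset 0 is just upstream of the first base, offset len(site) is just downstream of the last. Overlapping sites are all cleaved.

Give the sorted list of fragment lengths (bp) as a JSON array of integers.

Scan for sites:
  MvoIII (AAGTTCG, off=0): starts [7, 30, 69] → cuts [7, 30, 69]
  OquIII (TTAC, off=1): starts [55, 64] → cuts [56, 65]
  SqiIII (CGATGCC, off=5): starts [15, 38, 47, 77] → cuts [20, 43, 52, 82]

Pooled cuts: [7, 20, 30, 43, 52, 56, 65, 69, 82]

Fragments:
  7→20: 13 bp
  20→30: 10 bp
  30→43: 13 bp
  43→52: 9 bp
  52→56: 4 bp
  56→65: 9 bp
  65→69: 4 bp
  69→82: 13 bp
  82→7 (wrap): 94-82+7 = 19 bp

[4,4,9,9,10,13,13,13,19]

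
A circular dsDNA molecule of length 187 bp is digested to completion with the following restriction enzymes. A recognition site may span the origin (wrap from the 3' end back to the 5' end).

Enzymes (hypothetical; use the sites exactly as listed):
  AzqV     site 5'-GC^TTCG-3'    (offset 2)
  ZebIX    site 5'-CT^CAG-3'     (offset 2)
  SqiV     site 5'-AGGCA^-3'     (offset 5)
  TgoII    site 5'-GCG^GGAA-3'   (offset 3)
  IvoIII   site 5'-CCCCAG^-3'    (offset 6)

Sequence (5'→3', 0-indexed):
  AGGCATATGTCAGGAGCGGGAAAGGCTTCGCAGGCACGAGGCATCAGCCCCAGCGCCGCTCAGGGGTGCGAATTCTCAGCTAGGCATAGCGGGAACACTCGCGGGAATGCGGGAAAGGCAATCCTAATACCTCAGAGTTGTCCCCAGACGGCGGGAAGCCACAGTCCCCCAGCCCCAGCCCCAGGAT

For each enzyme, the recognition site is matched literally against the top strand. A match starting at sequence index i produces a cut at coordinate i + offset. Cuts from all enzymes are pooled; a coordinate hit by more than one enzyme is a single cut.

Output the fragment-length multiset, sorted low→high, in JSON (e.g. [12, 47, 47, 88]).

[5,6,6,6,7,7,8,8,8,9,10,10,10,12,12,13,15,16,19]

Per-enzyme occurrences:
  AzqV (GCTTCG, off=2): starts [24] → cuts [26]
  ZebIX (CTCAG, off=2): starts [58, 74, 130] → cuts [60, 76, 132]
  SqiV (AGGCA, off=5): starts [0, 31, 38, 81, 115] → cuts [5, 36, 43, 86, 120]
  TgoII (GCGGGAA, off=3): starts [15, 88, 100, 108, 150] → cuts [18, 91, 103, 111, 153]
  IvoIII (CCCCAG, off=6): starts [47, 141, 166, 172, 178] → cuts [53, 147, 172, 178, 184]

Pooled cuts: [5, 18, 26, 36, 43, 53, 60, 76, 86, 91, 103, 111, 120, 132, 147, 153, 172, 178, 184]

Fragment lengths:
  5→18: 13 bp
  18→26: 8 bp
  26→36: 10 bp
  36→43: 7 bp
  43→53: 10 bp
  53→60: 7 bp
  60→76: 16 bp
  76→86: 10 bp
  86→91: 5 bp
  91→103: 12 bp
  103→111: 8 bp
  111→120: 9 bp
  120→132: 12 bp
  132→147: 15 bp
  147→153: 6 bp
  153→172: 19 bp
  172→178: 6 bp
  178→184: 6 bp
  184→5 (wrap): 187-184+5 = 8 bp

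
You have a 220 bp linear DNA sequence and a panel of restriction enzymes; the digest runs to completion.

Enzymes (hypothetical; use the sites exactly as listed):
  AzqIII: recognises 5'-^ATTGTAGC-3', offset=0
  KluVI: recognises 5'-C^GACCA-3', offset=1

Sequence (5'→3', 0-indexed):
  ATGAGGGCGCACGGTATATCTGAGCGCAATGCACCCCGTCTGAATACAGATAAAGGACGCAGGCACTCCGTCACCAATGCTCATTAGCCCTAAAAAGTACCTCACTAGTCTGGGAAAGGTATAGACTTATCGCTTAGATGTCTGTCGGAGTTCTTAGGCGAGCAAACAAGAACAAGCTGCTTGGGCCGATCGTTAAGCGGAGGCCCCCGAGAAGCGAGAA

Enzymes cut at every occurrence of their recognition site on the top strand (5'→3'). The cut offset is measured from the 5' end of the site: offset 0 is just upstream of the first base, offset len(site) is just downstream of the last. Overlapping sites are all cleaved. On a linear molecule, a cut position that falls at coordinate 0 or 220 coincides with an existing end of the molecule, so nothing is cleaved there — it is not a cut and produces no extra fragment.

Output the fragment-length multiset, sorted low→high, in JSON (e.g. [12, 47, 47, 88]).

Site scan:
  AzqIII (ATTGTAGC, off=0): no sites
  KluVI (CGACCA, off=1): no sites

Pooled cuts: ∅

Fragments:
  no cuts → one linear fragment of 220 bp

[220]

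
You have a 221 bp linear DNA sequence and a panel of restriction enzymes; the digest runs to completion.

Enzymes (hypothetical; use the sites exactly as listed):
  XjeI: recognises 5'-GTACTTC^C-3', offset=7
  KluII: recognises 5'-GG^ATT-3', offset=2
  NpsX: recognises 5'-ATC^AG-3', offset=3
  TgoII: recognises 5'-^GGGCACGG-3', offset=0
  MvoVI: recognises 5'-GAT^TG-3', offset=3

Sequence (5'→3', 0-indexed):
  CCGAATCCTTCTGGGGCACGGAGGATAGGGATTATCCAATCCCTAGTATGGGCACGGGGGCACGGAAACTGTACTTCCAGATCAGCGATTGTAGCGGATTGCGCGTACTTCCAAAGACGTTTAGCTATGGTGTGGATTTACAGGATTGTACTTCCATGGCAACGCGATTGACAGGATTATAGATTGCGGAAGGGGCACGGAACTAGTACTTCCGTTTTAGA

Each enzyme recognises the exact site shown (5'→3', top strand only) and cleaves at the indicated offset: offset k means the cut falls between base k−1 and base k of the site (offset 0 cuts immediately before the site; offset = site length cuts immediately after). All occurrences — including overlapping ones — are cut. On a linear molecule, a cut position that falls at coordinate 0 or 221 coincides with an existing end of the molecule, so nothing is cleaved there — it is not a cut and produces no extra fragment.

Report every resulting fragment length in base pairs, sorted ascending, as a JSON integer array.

Site scan:
  XjeI GTACTTCC/7: at [70, 104, 147, 205] ⇒ [77, 111, 154, 212]
  KluII GGATT/2: at [28, 95, 133, 142, 173] ⇒ [30, 97, 135, 144, 175]
  NpsX ATCAG/3: at [80] ⇒ [83]
  TgoII GGGCACGG/0: at [13, 49, 57, 192] ⇒ [13, 49, 57, 192]
  MvoVI GATTG/3: at [86, 96, 143, 165, 181] ⇒ [89, 99, 146, 168, 184]

All cut coordinates (distinct, sorted): [13, 30, 49, 57, 77, 83, 89, 97, 99, 111, 135, 144, 146, 154, 168, 175, 184, 192, 212]

Fragments:
  [0,13): 13 bp
  [13,30): 17 bp
  [30,49): 19 bp
  [49,57): 8 bp
  [57,77): 20 bp
  [77,83): 6 bp
  [83,89): 6 bp
  [89,97): 8 bp
  [97,99): 2 bp
  [99,111): 12 bp
  [111,135): 24 bp
  [135,144): 9 bp
  [144,146): 2 bp
  [146,154): 8 bp
  [154,168): 14 bp
  [168,175): 7 bp
  [175,184): 9 bp
  [184,192): 8 bp
  [192,212): 20 bp
  [212,221): 9 bp

[2,2,6,6,7,8,8,8,8,9,9,9,12,13,14,17,19,20,20,24]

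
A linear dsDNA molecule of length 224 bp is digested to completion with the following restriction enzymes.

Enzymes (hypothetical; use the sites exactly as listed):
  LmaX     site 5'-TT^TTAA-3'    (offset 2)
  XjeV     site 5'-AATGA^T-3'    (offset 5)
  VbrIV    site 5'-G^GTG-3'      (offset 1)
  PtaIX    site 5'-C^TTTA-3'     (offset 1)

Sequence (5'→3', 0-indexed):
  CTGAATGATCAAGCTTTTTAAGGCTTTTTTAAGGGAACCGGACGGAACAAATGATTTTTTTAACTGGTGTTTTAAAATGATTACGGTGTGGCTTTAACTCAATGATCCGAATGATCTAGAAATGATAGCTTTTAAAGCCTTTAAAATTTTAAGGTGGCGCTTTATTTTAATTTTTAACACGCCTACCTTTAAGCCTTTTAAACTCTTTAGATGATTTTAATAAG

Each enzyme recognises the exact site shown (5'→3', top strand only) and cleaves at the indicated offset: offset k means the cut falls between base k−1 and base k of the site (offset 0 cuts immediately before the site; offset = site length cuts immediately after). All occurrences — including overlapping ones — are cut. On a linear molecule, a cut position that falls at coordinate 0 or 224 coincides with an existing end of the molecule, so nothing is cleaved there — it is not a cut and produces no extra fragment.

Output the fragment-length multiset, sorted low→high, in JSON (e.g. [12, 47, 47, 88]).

Per-enzyme occurrences:
  LmaX TTTTAA/2: at [15, 26, 57, 69, 129, 146, 164, 171, 195, 214] ⇒ [17, 28, 59, 71, 131, 148, 166, 173, 197, 216]
  XjeV AATGAT/5: at [3, 49, 75, 100, 109, 120] ⇒ [8, 54, 80, 105, 114, 125]
  VbrIV GGTG/1: at [65, 84, 152] ⇒ [66, 85, 153]
  PtaIX CTTTA/1: at [91, 138, 159, 186, 204] ⇒ [92, 139, 160, 187, 205]

All cut coordinates (distinct, sorted): [8, 17, 28, 54, 59, 66, 71, 80, 85, 92, 105, 114, 125, 131, 139, 148, 153, 160, 166, 173, 187, 197, 205, 216]

Fragments:
  [0,8): 8 bp
  [8,17): 9 bp
  [17,28): 11 bp
  [28,54): 26 bp
  [54,59): 5 bp
  [59,66): 7 bp
  [66,71): 5 bp
  [71,80): 9 bp
  [80,85): 5 bp
  [85,92): 7 bp
  [92,105): 13 bp
  [105,114): 9 bp
  [114,125): 11 bp
  [125,131): 6 bp
  [131,139): 8 bp
  [139,148): 9 bp
  [148,153): 5 bp
  [153,160): 7 bp
  [160,166): 6 bp
  [166,173): 7 bp
  [173,187): 14 bp
  [187,197): 10 bp
  [197,205): 8 bp
  [205,216): 11 bp
  [216,224): 8 bp

[5,5,5,5,6,6,7,7,7,7,8,8,8,8,9,9,9,9,10,11,11,11,13,14,26]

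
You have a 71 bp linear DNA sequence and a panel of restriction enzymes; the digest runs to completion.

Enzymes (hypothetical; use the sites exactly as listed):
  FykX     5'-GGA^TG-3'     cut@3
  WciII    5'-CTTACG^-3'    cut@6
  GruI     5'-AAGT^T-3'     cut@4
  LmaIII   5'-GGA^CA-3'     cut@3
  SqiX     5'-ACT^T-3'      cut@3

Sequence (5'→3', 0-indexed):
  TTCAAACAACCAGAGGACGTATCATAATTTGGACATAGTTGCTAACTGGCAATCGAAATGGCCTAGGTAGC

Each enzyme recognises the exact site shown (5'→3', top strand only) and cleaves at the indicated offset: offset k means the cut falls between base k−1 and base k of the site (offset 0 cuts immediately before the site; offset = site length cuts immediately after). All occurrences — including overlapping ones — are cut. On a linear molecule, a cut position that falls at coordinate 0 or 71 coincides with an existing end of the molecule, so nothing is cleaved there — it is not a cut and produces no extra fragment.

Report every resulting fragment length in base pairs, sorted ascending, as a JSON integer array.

Site scan:
  FykX (GGATG, off=3): no sites
  WciII (CTTACG, off=6): no sites
  GruI (AAGTT, off=4): no sites
  LmaIII GGACA/3: at [30] ⇒ [33]
  SqiX (ACTT, off=3): no sites

Pooled cuts: [33]

Fragment lengths:
  [0,33): 33 bp
  [33,71): 38 bp

[33,38]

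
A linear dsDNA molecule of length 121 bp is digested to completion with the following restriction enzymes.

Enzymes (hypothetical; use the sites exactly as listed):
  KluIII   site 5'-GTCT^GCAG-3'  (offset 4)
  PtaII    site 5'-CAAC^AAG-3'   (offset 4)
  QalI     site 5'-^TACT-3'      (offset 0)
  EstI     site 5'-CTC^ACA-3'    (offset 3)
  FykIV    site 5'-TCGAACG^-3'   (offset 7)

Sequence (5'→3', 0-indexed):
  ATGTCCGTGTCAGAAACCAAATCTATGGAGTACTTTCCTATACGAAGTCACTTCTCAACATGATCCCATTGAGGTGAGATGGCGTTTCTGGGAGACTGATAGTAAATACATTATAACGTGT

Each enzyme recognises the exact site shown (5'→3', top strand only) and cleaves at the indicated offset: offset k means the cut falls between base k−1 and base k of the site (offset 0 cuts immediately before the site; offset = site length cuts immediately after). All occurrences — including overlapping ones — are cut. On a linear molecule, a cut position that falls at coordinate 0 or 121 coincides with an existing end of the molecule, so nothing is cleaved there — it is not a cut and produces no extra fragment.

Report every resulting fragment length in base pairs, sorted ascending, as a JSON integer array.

[30,91]

Per-enzyme occurrences:
  KluIII (GTCTGCAG, off=4): no sites
  PtaII (CAACAAG, off=4): no sites
  QalI (TACT, off=0): starts [30] → cuts [30]
  EstI (CTCACA, off=3): no sites
  FykIV (TCGAACG, off=7): no sites

Pooled cuts: [30]

Fragment lengths:
  [0,30): 30 bp
  [30,121): 91 bp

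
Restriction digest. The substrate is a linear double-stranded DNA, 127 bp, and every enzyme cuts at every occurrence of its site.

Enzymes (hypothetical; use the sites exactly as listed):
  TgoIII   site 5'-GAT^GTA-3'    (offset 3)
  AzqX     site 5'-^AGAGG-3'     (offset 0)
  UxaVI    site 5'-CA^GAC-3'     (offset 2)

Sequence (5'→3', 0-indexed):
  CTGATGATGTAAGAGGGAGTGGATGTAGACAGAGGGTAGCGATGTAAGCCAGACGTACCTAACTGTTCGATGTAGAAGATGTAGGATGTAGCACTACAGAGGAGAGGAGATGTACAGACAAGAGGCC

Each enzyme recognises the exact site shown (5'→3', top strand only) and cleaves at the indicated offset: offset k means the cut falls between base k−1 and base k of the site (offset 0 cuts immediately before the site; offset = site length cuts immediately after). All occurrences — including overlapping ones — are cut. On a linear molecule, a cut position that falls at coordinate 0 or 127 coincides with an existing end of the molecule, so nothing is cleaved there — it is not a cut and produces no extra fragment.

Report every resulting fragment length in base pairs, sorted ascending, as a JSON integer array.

Site scan:
  TgoIII GATGTA/3: at [5, 21, 40, 68, 77, 84, 108] ⇒ [8, 24, 43, 71, 80, 87, 111]
  AzqX AGAGG/0: at [11, 30, 97, 102, 120] ⇒ [11, 30, 97, 102, 120]
  UxaVI CAGAC/2: at [49, 114] ⇒ [51, 116]

All cut coordinates (distinct, sorted): [8, 11, 24, 30, 43, 51, 71, 80, 87, 97, 102, 111, 116, 120]

Fragments:
  [0,8): 8 bp
  [8,11): 3 bp
  [11,24): 13 bp
  [24,30): 6 bp
  [30,43): 13 bp
  [43,51): 8 bp
  [51,71): 20 bp
  [71,80): 9 bp
  [80,87): 7 bp
  [87,97): 10 bp
  [97,102): 5 bp
  [102,111): 9 bp
  [111,116): 5 bp
  [116,120): 4 bp
  [120,127): 7 bp

[3,4,5,5,6,7,7,8,8,9,9,10,13,13,20]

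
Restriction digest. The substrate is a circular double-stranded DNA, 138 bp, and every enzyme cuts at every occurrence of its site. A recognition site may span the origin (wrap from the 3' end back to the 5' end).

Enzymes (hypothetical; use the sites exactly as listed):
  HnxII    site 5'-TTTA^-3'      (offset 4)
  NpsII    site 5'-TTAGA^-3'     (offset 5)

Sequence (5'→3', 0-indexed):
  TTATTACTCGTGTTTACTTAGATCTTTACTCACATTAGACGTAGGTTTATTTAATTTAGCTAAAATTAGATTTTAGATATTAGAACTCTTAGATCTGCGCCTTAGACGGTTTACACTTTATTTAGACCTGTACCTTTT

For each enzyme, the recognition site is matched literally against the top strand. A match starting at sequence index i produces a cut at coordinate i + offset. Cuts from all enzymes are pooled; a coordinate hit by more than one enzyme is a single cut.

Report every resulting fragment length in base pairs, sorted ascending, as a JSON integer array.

[2,2,4,4,5,5,6,6,7,7,7,9,10,11,12,13,13,15]

Site scan:
  HnxII TTTA/4: at [12, 24, 45, 49, 54, 71, 109, 116, 120, 137] ⇒ [3, 16, 28, 49, 53, 58, 75, 113, 120, 124]
  NpsII TTAGA/5: at [17, 34, 65, 72, 79, 88, 101, 121] ⇒ [22, 39, 70, 77, 84, 93, 106, 126]

Pooled cuts: [3, 16, 22, 28, 39, 49, 53, 58, 70, 75, 77, 84, 93, 106, 113, 120, 124, 126]

Fragment lengths:
  3→16: 13 bp
  16→22: 6 bp
  22→28: 6 bp
  28→39: 11 bp
  39→49: 10 bp
  49→53: 4 bp
  53→58: 5 bp
  58→70: 12 bp
  70→75: 5 bp
  75→77: 2 bp
  77→84: 7 bp
  84→93: 9 bp
  93→106: 13 bp
  106→113: 7 bp
  113→120: 7 bp
  120→124: 4 bp
  124→126: 2 bp
  126→3 (wrap): 138-126+3 = 15 bp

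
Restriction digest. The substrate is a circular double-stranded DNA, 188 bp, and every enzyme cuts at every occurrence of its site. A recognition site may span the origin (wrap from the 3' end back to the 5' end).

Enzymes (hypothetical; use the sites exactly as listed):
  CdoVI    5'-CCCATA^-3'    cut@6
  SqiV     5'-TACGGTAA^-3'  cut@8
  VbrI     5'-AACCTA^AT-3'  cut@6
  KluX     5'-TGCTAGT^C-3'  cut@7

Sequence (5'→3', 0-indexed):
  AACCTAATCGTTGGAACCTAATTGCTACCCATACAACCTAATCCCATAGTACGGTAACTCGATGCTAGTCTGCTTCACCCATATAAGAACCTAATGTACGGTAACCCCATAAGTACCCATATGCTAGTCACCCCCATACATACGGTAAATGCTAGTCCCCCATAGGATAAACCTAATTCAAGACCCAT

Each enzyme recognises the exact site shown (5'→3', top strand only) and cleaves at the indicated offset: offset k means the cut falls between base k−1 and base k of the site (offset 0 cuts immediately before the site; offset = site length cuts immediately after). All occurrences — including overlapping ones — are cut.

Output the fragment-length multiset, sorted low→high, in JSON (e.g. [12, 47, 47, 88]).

[5,7,7,7,8,8,8,9,10,10,10,10,11,11,12,13,14,14,14]

Site scan:
  CdoVI CCCATA/6: at [27, 42, 77, 105, 115, 132, 158, 183] ⇒ [1, 33, 48, 83, 111, 121, 138, 164]
  SqiV TACGGTAA/8: at [49, 96, 140] ⇒ [57, 104, 148]
  VbrI AACCTAAT/6: at [0, 14, 34, 87, 169] ⇒ [6, 20, 40, 93, 175]
  KluX TGCTAGTC/7: at [62, 121, 149] ⇒ [69, 128, 156]

All cut coordinates (distinct, sorted): [1, 6, 20, 33, 40, 48, 57, 69, 83, 93, 104, 111, 121, 128, 138, 148, 156, 164, 175]

Fragments:
  1→6: 5 bp
  6→20: 14 bp
  20→33: 13 bp
  33→40: 7 bp
  40→48: 8 bp
  48→57: 9 bp
  57→69: 12 bp
  69→83: 14 bp
  83→93: 10 bp
  93→104: 11 bp
  104→111: 7 bp
  111→121: 10 bp
  121→128: 7 bp
  128→138: 10 bp
  138→148: 10 bp
  148→156: 8 bp
  156→164: 8 bp
  164→175: 11 bp
  175→1 (wrap): 188-175+1 = 14 bp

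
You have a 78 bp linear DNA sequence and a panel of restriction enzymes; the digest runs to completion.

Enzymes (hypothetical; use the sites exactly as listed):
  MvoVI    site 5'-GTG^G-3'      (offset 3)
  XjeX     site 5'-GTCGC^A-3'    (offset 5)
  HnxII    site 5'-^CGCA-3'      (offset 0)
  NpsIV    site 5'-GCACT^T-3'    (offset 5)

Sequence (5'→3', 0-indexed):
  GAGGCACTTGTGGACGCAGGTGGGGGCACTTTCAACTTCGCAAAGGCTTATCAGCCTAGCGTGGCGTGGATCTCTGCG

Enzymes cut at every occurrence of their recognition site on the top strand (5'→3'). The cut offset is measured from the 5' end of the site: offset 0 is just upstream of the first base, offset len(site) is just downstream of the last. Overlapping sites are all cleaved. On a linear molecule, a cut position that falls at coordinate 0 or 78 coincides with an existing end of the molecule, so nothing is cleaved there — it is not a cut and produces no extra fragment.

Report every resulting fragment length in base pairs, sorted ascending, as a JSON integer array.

Per-enzyme occurrences:
  MvoVI GTGG/3: at [9, 19, 60, 65] ⇒ [12, 22, 63, 68]
  XjeX (GTCGCA, off=5): no sites
  HnxII CGCA/0: at [14, 38] ⇒ [14, 38]
  NpsIV GCACTT/5: at [3, 25] ⇒ [8, 30]

Pooled cuts: [8, 12, 14, 22, 30, 38, 63, 68]

Fragment lengths:
  [0,8): 8 bp
  [8,12): 4 bp
  [12,14): 2 bp
  [14,22): 8 bp
  [22,30): 8 bp
  [30,38): 8 bp
  [38,63): 25 bp
  [63,68): 5 bp
  [68,78): 10 bp

[2,4,5,8,8,8,8,10,25]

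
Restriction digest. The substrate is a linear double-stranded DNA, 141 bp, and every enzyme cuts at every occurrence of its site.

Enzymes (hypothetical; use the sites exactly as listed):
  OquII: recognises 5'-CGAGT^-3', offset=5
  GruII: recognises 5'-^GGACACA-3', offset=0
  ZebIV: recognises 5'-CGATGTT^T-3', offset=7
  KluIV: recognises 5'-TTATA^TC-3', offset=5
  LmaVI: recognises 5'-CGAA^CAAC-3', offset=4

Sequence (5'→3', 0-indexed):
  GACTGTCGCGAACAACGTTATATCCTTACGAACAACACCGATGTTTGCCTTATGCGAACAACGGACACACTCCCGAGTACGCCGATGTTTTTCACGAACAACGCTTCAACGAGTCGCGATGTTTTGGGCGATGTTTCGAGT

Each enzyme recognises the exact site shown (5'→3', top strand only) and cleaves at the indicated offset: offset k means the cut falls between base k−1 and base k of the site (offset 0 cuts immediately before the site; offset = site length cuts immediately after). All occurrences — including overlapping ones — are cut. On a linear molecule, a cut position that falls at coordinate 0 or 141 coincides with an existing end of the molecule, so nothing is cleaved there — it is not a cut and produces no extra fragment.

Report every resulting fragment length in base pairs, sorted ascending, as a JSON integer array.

[4,6,9,9,10,10,11,12,12,13,13,16,16]

Per-enzyme occurrences:
  OquII (CGAGT, off=5): starts [73, 109, 136] → cuts [78, 114] (position 141 is a terminus of the linear molecule — no cut)
  GruII (GGACACA, off=0): starts [62] → cuts [62]
  ZebIV (CGATGTTT, off=7): starts [38, 82, 116, 128] → cuts [45, 89, 123, 135]
  KluIV (TTATATC, off=5): starts [17] → cuts [22]
  LmaVI (CGAACAAC, off=4): starts [8, 28, 54, 94] → cuts [12, 32, 58, 98]

Pooled cuts: [12, 22, 32, 45, 58, 62, 78, 89, 98, 114, 123, 135]

Fragments:
  [0,12): 12 bp
  [12,22): 10 bp
  [22,32): 10 bp
  [32,45): 13 bp
  [45,58): 13 bp
  [58,62): 4 bp
  [62,78): 16 bp
  [78,89): 11 bp
  [89,98): 9 bp
  [98,114): 16 bp
  [114,123): 9 bp
  [123,135): 12 bp
  [135,141): 6 bp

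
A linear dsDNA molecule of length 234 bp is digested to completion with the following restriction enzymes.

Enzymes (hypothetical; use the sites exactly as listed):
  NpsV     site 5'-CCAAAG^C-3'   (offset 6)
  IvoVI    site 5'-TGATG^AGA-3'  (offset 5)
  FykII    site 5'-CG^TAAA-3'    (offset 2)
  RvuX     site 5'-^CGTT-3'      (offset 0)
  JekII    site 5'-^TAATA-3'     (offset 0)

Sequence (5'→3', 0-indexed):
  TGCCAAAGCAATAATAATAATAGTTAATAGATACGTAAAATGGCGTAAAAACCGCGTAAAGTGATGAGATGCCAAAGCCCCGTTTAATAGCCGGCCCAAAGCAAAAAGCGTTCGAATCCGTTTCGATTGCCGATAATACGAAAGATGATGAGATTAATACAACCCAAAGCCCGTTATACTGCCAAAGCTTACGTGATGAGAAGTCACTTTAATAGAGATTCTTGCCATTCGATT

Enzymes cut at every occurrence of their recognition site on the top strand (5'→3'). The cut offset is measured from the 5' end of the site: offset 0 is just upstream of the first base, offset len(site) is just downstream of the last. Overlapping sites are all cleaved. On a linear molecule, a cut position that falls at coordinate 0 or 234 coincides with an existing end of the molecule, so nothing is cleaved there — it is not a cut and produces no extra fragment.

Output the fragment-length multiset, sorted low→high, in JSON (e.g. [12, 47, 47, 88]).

Site scan:
  NpsV (CCAAAGC, off=6): starts [2, 71, 95, 163, 181] → cuts [8, 77, 101, 169, 187]
  IvoVI (TGATGAGA, off=5): starts [61, 145, 193] → cuts [66, 150, 198]
  FykII (CGTAAA, off=2): starts [33, 43, 54] → cuts [35, 45, 56]
  RvuX (CGTT, off=0): starts [80, 108, 118, 171] → cuts [80, 108, 118, 171]
  JekII (TAATA, off=0): starts [11, 14, 17, 24, 84, 133, 154, 209] → cuts [11, 14, 17, 24, 84, 133, 154, 209]

Pooled cuts: [8, 11, 14, 17, 24, 35, 45, 56, 66, 77, 80, 84, 101, 108, 118, 133, 150, 154, 169, 171, 187, 198, 209]

Fragments:
  [0,8): 8 bp
  [8,11): 3 bp
  [11,14): 3 bp
  [14,17): 3 bp
  [17,24): 7 bp
  [24,35): 11 bp
  [35,45): 10 bp
  [45,56): 11 bp
  [56,66): 10 bp
  [66,77): 11 bp
  [77,80): 3 bp
  [80,84): 4 bp
  [84,101): 17 bp
  [101,108): 7 bp
  [108,118): 10 bp
  [118,133): 15 bp
  [133,150): 17 bp
  [150,154): 4 bp
  [154,169): 15 bp
  [169,171): 2 bp
  [171,187): 16 bp
  [187,198): 11 bp
  [198,209): 11 bp
  [209,234): 25 bp

[2,3,3,3,3,4,4,7,7,8,10,10,10,11,11,11,11,11,15,15,16,17,17,25]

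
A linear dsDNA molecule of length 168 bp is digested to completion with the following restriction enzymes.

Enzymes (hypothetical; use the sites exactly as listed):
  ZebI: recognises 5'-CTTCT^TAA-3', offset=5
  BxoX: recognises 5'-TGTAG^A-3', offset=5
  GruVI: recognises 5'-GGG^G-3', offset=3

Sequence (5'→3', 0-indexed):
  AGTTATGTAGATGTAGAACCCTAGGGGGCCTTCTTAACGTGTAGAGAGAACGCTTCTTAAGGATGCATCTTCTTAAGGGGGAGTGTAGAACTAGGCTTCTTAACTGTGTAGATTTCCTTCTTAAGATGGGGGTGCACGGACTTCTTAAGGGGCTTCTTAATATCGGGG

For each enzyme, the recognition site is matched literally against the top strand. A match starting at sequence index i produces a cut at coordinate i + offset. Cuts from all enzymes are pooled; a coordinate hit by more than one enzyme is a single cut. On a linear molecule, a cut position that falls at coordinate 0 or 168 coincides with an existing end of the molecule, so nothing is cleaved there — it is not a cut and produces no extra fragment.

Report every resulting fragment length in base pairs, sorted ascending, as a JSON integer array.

Site scan:
  ZebI (CTTCTTAA, off=5): starts [29, 52, 68, 95, 116, 140, 152] → cuts [34, 57, 73, 100, 121, 145, 157]
  BxoX (TGTAGA, off=5): starts [5, 11, 39, 83, 106] → cuts [10, 16, 44, 88, 111]
  GruVI (GGGG, off=3): starts [23, 24, 76, 77, 127, 128, 148, 164] → cuts [26, 27, 79, 80, 130, 131, 151, 167]

All cut coordinates (distinct, sorted): [10, 16, 26, 27, 34, 44, 57, 73, 79, 80, 88, 100, 111, 121, 130, 131, 145, 151, 157, 167]

Fragments:
  [0,10): 10 bp
  [10,16): 6 bp
  [16,26): 10 bp
  [26,27): 1 bp
  [27,34): 7 bp
  [34,44): 10 bp
  [44,57): 13 bp
  [57,73): 16 bp
  [73,79): 6 bp
  [79,80): 1 bp
  [80,88): 8 bp
  [88,100): 12 bp
  [100,111): 11 bp
  [111,121): 10 bp
  [121,130): 9 bp
  [130,131): 1 bp
  [131,145): 14 bp
  [145,151): 6 bp
  [151,157): 6 bp
  [157,167): 10 bp
  [167,168): 1 bp

[1,1,1,1,6,6,6,6,7,8,9,10,10,10,10,10,11,12,13,14,16]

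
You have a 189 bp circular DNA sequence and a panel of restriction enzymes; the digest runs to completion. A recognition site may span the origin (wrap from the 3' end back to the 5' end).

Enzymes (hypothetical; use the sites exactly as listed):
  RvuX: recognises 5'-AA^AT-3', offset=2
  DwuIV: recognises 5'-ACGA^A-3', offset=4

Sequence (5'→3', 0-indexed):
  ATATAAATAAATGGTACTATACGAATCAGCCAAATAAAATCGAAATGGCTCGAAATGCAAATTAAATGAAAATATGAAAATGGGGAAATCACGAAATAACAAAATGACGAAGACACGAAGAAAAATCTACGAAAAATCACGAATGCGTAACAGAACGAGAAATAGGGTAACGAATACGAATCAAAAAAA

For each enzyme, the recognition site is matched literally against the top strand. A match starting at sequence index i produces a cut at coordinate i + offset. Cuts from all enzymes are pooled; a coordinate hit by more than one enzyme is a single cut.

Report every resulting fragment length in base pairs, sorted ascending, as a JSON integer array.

[1,3,4,5,5,6,6,6,6,6,6,7,7,7,8,8,8,8,8,9,10,10,12,14,19]

Site scan:
  RvuX (AAAT, off=2): starts [4, 8, 31, 36, 42, 52, 58, 63, 69, 77, 85, 93, 101, 122, 133, 159, 187] → cuts [0, 6, 10, 33, 38, 44, 54, 60, 65, 71, 79, 87, 95, 103, 124, 135, 161]
  DwuIV (ACGAA, off=4): starts [20, 90, 106, 114, 128, 138, 169, 175] → cuts [24, 94, 110, 118, 132, 142, 173, 179]

All cut coordinates (distinct, sorted): [0, 6, 10, 24, 33, 38, 44, 54, 60, 65, 71, 79, 87, 94, 95, 103, 110, 118, 124, 132, 135, 142, 161, 173, 179]

Fragments:
  0→6: 6 bp
  6→10: 4 bp
  10→24: 14 bp
  24→33: 9 bp
  33→38: 5 bp
  38→44: 6 bp
  44→54: 10 bp
  54→60: 6 bp
  60→65: 5 bp
  65→71: 6 bp
  71→79: 8 bp
  79→87: 8 bp
  87→94: 7 bp
  94→95: 1 bp
  95→103: 8 bp
  103→110: 7 bp
  110→118: 8 bp
  118→124: 6 bp
  124→132: 8 bp
  132→135: 3 bp
  135→142: 7 bp
  142→161: 19 bp
  161→173: 12 bp
  173→179: 6 bp
  179→0 (wrap): 189-179+0 = 10 bp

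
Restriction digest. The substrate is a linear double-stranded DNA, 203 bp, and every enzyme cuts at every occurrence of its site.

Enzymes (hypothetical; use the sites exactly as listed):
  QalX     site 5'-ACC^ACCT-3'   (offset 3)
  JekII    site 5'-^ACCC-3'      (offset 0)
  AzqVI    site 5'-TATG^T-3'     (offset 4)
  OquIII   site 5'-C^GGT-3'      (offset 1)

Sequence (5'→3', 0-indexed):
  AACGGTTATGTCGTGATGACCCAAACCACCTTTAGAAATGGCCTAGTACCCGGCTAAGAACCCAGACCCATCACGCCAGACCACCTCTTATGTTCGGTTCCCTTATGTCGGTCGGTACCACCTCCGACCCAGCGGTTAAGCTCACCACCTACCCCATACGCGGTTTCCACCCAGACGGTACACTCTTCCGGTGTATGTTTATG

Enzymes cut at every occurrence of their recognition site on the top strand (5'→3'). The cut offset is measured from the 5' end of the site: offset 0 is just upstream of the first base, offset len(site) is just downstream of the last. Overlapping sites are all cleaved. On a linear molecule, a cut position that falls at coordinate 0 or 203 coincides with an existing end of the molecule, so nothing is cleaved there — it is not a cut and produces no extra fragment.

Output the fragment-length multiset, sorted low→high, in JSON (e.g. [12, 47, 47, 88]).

[2,3,3,4,4,6,6,6,7,7,7,7,8,8,8,9,10,11,12,12,13,13,17,20]

Site scan:
  QalX ACCACCT/3: at [24, 79, 116, 143] ⇒ [27, 82, 119, 146]
  JekII ACCC/0: at [18, 47, 59, 65, 126, 150, 168] ⇒ [18, 47, 59, 65, 126, 150, 168]
  AzqVI TATGT/4: at [6, 88, 103, 193] ⇒ [10, 92, 107, 197]
  OquIII CGGT/1: at [2, 94, 108, 112, 132, 160, 175, 188] ⇒ [3, 95, 109, 113, 133, 161, 176, 189]

Pooled cuts: [3, 10, 18, 27, 47, 59, 65, 82, 92, 95, 107, 109, 113, 119, 126, 133, 146, 150, 161, 168, 176, 189, 197]

Fragments:
  [0,3): 3 bp
  [3,10): 7 bp
  [10,18): 8 bp
  [18,27): 9 bp
  [27,47): 20 bp
  [47,59): 12 bp
  [59,65): 6 bp
  [65,82): 17 bp
  [82,92): 10 bp
  [92,95): 3 bp
  [95,107): 12 bp
  [107,109): 2 bp
  [109,113): 4 bp
  [113,119): 6 bp
  [119,126): 7 bp
  [126,133): 7 bp
  [133,146): 13 bp
  [146,150): 4 bp
  [150,161): 11 bp
  [161,168): 7 bp
  [168,176): 8 bp
  [176,189): 13 bp
  [189,197): 8 bp
  [197,203): 6 bp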